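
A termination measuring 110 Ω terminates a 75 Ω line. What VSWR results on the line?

VSWR ≈ 1.47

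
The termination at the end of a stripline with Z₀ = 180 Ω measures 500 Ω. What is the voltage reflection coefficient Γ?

Γ = 0.471

Γ = (Z_L − Z_0)/(Z_L + Z_0) = (500 − 180)/(500 + 180) = 320/680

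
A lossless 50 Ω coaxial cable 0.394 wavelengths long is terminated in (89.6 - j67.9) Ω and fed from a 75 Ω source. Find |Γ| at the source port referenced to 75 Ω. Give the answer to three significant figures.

|Γ| ≈ 0.413

βl = 2π × 0.394 = 142°
tan(βl) = -0.786
Z_in = Z_0·(Z_L + jZ_0·tanβl)/(Z_0 + jZ_L·tanβl) = 72.9 + j67.1 Ω
Γ_s = (Z_in − Z_s)/(Z_in + Z_s) = (-2.08 + j67.1)/(148 + j67.1), |Γ_s| = 0.413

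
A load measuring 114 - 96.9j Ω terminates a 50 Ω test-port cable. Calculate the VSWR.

Γ = (Z_L − Z_0)/(Z_L + Z_0) = (64 − j96.9)/(164 − j96.9)
|Γ| = 116/190 = 0.61
VSWR = (1 + |Γ|)/(1 − |Γ|) = 1.61/0.39

VSWR ≈ 4.12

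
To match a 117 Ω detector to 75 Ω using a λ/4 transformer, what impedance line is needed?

Z_qwt ≈ 93.7 Ω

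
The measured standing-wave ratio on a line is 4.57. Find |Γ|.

|Γ| = (S − 1)/(S + 1) = (4.57 − 1)/(4.57 + 1) = 3.57/5.57

|Γ| ≈ 0.641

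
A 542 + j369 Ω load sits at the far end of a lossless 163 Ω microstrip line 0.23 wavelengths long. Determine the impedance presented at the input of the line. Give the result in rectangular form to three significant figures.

Z_in ≈ 35.2 − j43.2 Ω

βl = 2π × 0.23 = 82.8°
tan(βl) = tan(82.8°) = 7.92
Z_in = Z_0·(Z_L + jZ_0·tanβl)/(Z_0 + jZ_L·tanβl)
     = 163·(542 + j1660)/(-2760 + j4290)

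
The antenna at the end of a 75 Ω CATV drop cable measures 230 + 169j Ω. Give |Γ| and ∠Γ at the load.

Γ ≈ 0.658 ∠ 18.5°

Γ = (Z_L − Z_0)/(Z_L + Z_0) = (155 + j169)/(305 + j169)
|Γ| = 229/349 = 0.658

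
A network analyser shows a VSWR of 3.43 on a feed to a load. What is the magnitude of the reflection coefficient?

|Γ| ≈ 0.549

|Γ| = (S − 1)/(S + 1) = (3.43 − 1)/(3.43 + 1) = 2.43/4.43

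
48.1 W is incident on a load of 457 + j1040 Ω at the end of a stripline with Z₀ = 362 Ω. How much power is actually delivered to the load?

|Γ| = |(95 + j1040)/(819 + j1040)| = 0.789
|Γ|² = 0.622
P_refl = |Γ|²·P_inc = 29.9 W, P_del = (1 − |Γ|²)·P_inc = 18.2 W

P_delivered ≈ 18.2 W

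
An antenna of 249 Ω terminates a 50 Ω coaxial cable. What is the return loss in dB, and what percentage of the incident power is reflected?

Γ = (249 − 50)/(249 + 50) = 0.666
RL = −20·log₁₀(0.666) = 3.54 dB
P_refl/P_inc = |Γ|² = 0.443

RL ≈ 3.54 dB; 44.3% of incident power reflected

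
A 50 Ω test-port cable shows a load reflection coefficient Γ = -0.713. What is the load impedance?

Z_L ≈ 8.38 Ω

Z_L = Z_0·(1 + Γ)/(1 − Γ) = 50·(0.287)/(1.71)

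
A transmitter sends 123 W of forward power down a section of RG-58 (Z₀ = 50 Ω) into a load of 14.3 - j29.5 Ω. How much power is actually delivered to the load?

|Γ| = |(-35.7 − j29.5)/(64.3 − j29.5)| = 0.655
|Γ|² = 0.429
P_refl = |Γ|²·P_inc = 52.7 W, P_del = (1 − |Γ|²)·P_inc = 70.3 W

P_delivered ≈ 70.3 W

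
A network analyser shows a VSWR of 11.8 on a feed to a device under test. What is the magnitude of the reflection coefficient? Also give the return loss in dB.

|Γ| ≈ 0.844; return loss ≈ 1.48 dB

|Γ| = (S − 1)/(S + 1) = (11.8 − 1)/(11.8 + 1) = 10.8/12.8
RL = −20·log₁₀|Γ| = −20·log₁₀(0.844)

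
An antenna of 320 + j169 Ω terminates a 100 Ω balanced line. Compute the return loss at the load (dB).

RL ≈ 4.25 dB

Γ = (220 + j169)/(420 + j169), |Γ| = 0.613
RL = −20·log₁₀|Γ| = −20·log₁₀(0.613)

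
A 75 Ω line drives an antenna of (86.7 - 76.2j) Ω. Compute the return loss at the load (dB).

RL ≈ 7.3 dB

Γ = (11.7 − j76.2)/(161.7 − j76.2), |Γ| = 0.431
RL = −20·log₁₀|Γ| = −20·log₁₀(0.431)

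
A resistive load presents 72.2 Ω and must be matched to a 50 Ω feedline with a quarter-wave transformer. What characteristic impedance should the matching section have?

Z_qwt = √(Z_0·R_L) = √(50 × 72.2) = √3610

Z_qwt ≈ 60.1 Ω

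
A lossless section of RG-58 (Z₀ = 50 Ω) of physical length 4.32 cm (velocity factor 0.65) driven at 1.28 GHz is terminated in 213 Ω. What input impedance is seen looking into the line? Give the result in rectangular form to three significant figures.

Z_in ≈ 12.2 + j10.1 Ω

λ = v/f = 0.65·c / 1.28 GHz = 0.152 m
βl = 2π·l/λ = 2π × 0.284 = 102°
tan(βl) = tan(102°) = -4.67
Z_in = Z_0·(Z_L + jZ_0·tanβl)/(Z_0 + jZ_L·tanβl)
     = 50·(213 − j234)/(50 − j995)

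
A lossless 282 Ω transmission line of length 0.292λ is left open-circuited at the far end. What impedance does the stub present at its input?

Z_in ≈ +j76.2 Ω

βl = 2π × 0.292 = 105°
tan(βl) = -3.7
For an open-circuited stub, Z_in = −jZ_0·cot(βl) = −jZ_0/tan(βl)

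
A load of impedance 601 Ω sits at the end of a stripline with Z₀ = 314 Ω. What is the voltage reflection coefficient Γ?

Γ = 0.314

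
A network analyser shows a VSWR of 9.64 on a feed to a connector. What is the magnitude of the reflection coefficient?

|Γ| ≈ 0.812

|Γ| = (S − 1)/(S + 1) = (9.64 − 1)/(9.64 + 1) = 8.64/10.6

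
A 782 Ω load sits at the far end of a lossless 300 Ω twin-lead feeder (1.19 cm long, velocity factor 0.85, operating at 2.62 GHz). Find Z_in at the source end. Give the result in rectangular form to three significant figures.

λ = v/f = 0.85·c / 2.62 GHz = 0.0973 m
βl = 2π·l/λ = 2π × 0.122 = 44°
tan(βl) = tan(44°) = 0.966
Z_in = Z_0·(Z_L + jZ_0·tanβl)/(Z_0 + jZ_L·tanβl)
     = 300·(782 + j290)/(300 + j756)

Z_in ≈ 206 − j229 Ω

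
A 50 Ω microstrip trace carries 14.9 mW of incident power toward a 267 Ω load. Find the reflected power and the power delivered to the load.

Γ = (267 − 50)/(267 + 50) = 0.685
|Γ|² = 0.469
P_refl = |Γ|²·P_inc = 6.98 mW, P_del = (1 − |Γ|²)·P_inc = 7.92 mW

P_reflected ≈ 6.98 mW; P_delivered ≈ 7.92 mW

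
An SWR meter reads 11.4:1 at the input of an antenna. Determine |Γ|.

|Γ| = (S − 1)/(S + 1) = (11.4 − 1)/(11.4 + 1) = 10.4/12.4

|Γ| ≈ 0.839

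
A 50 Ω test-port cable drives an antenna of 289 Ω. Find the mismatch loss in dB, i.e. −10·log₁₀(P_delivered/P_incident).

Γ = (289 − 50)/(289 + 50) = 0.705
|Γ|² = 0.497, so P_del/P_inc = 1 − |Γ|² = 0.503
ML = −10·log₁₀(1 − |Γ|²)

mismatch loss ≈ 2.98 dB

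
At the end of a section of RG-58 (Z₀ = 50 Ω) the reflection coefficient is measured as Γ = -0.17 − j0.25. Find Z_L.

Z_L ≈ 31.7 − j17.5 Ω

Z_L = Z_0·(1 + Γ)/(1 − Γ) = 50·(0.83 − j0.25)/(1.17 + j0.25)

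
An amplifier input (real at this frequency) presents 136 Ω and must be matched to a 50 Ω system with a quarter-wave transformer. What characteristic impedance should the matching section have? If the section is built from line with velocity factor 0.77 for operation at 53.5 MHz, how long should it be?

Z_qwt = √(Z_0·R_L) = √(50 × 136) = √6800
λ = 0.77·c/f = 4.32 m, so l = λ/4 = 1.08 m

Z_qwt ≈ 82.5 Ω; length ≈ 1.08 m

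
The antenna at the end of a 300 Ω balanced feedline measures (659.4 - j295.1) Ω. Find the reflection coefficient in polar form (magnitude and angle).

Γ = (Z_L − Z_0)/(Z_L + Z_0) = (359.4 − j295.1)/(959.4 − j295.1)
|Γ| = 465/1000 = 0.463

Γ ≈ 0.463 ∠ -22.3°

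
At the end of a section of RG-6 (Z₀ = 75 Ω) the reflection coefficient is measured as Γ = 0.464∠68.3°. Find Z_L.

Z_L ≈ 67.5 + j74.1 Ω

Z_L = Z_0·(1 + Γ)/(1 − Γ) = 75·(1.17 + j0.431)/(0.828 − j0.431)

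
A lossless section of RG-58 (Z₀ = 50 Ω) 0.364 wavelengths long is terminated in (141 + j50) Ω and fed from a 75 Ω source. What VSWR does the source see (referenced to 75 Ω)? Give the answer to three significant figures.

VSWR ≈ 4.03

βl = 2π × 0.364 = 131°
tan(βl) = -1.15
Z_in = Z_0·(Z_L + jZ_0·tanβl)/(Z_0 + jZ_L·tanβl) = 21.6 + j29.2 Ω
Γ_s = (Z_in − Z_s)/(Z_in + Z_s) = (-53.4 + j29.2)/(96.6 + j29.2), |Γ_s| = 0.602
VSWR = (1 + |Γ_s|)/(1 − |Γ_s|)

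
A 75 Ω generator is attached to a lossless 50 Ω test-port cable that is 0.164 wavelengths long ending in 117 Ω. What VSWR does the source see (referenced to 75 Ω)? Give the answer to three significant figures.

VSWR ≈ 3.04

βl = 2π × 0.164 = 59°
tan(βl) = 1.67
Z_in = Z_0·(Z_L + jZ_0·tanβl)/(Z_0 + jZ_L·tanβl) = 27.3 − j23 Ω
Γ_s = (Z_in − Z_s)/(Z_in + Z_s) = (-47.7 − j23)/(102 − j23), |Γ_s| = 0.506
VSWR = (1 + |Γ_s|)/(1 − |Γ_s|)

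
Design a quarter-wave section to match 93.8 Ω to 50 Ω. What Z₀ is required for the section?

Z_qwt = √(Z_0·R_L) = √(50 × 93.8) = √4690

Z_qwt ≈ 68.5 Ω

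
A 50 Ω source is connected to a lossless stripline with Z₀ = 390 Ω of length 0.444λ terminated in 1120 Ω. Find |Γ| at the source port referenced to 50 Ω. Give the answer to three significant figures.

|Γ| ≈ 0.905

βl = 2π × 0.444 = 160°
tan(βl) = -0.367
Z_in = Z_0·(Z_L + jZ_0·tanβl)/(Z_0 + jZ_L·tanβl) = 602 + j491 Ω
Γ_s = (Z_in − Z_s)/(Z_in + Z_s) = (552 + j491)/(652 + j491), |Γ_s| = 0.905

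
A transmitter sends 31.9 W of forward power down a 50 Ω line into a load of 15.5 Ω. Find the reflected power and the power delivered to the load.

P_reflected ≈ 8.85 W; P_delivered ≈ 23 W

Γ = (15.5 − 50)/(15.5 + 50) = -0.527
|Γ|² = 0.277
P_refl = |Γ|²·P_inc = 8.85 W, P_del = (1 − |Γ|²)·P_inc = 23 W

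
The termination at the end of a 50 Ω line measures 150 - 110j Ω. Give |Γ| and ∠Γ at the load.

Γ = (Z_L − Z_0)/(Z_L + Z_0) = (100 − j110)/(200 − j110)
|Γ| = 149/228 = 0.651

Γ ≈ 0.651 ∠ -18.9°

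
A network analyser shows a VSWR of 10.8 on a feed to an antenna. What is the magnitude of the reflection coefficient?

|Γ| = (S − 1)/(S + 1) = (10.8 − 1)/(10.8 + 1) = 9.8/11.8

|Γ| ≈ 0.831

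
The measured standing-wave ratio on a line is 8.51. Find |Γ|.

|Γ| ≈ 0.79

|Γ| = (S − 1)/(S + 1) = (8.51 − 1)/(8.51 + 1) = 7.51/9.51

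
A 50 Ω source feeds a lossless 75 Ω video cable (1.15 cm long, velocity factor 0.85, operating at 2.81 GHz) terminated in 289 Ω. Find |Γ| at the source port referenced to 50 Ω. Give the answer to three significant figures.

λ = v/f = 0.85·c / 2.81 GHz = 0.0907 m
βl = 2π·l/λ = 2π × 0.127 = 45.6°
tan(βl) = 1.02
Z_in = Z_0·(Z_L + jZ_0·tanβl)/(Z_0 + jZ_L·tanβl) = 35.8 − j64.3 Ω
Γ_s = (Z_in − Z_s)/(Z_in + Z_s) = (-14.2 − j64.3)/(85.8 − j64.3), |Γ_s| = 0.614

|Γ| ≈ 0.614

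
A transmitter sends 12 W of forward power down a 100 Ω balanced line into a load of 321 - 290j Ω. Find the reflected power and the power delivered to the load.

|Γ| = |(221 − j290)/(421 − j290)| = 0.713
|Γ|² = 0.509
P_refl = |Γ|²·P_inc = 6.1 W, P_del = (1 − |Γ|²)·P_inc = 5.9 W

P_reflected ≈ 6.1 W; P_delivered ≈ 5.9 W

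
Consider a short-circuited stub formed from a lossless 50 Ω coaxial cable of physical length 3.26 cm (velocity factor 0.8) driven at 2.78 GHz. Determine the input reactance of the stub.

X_in ≈ -48.4 Ω (capacitive)

λ = v/f = 0.8·c / 2.78 GHz = 0.0863 m
βl = 2π·l/λ = 2π × 0.378 = 136°
tan(βl) = -0.968
For a short-circuited stub, Z_in = jZ_0·tan(βl)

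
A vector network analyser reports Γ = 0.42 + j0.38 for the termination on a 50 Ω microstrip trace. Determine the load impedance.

Z_L = Z_0·(1 + Γ)/(1 − Γ) = 50·(1.42 + j0.38)/(0.58 − j0.38)

Z_L ≈ 70.6 + j79 Ω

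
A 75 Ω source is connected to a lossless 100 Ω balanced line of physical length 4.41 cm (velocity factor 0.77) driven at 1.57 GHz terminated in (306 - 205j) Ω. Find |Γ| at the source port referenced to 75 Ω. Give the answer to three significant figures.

|Γ| ≈ 0.597

λ = v/f = 0.77·c / 1.57 GHz = 0.147 m
βl = 2π·l/λ = 2π × 0.3 = 108°
tan(βl) = -3.1
Z_in = Z_0·(Z_L + jZ_0·tanβl)/(Z_0 + jZ_L·tanβl) = 27.4 + j47.8 Ω
Γ_s = (Z_in − Z_s)/(Z_in + Z_s) = (-47.6 + j47.8)/(102 + j47.8), |Γ_s| = 0.597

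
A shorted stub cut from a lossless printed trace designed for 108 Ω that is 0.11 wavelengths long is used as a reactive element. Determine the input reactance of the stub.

βl = 2π × 0.11 = 39.6°
tan(βl) = 0.827
For a shorted stub, Z_in = jZ_0·tan(βl)

X_in ≈ 89.3 Ω (inductive)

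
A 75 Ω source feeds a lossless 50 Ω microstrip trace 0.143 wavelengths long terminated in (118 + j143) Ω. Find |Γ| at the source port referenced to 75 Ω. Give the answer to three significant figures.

βl = 2π × 0.143 = 51.5°
tan(βl) = 1.26
Z_in = Z_0·(Z_L + jZ_0·tanβl)/(Z_0 + jZ_L·tanβl) = 19.6 − j57 Ω
Γ_s = (Z_in − Z_s)/(Z_in + Z_s) = (-55.4 − j57)/(94.6 − j57), |Γ_s| = 0.719

|Γ| ≈ 0.719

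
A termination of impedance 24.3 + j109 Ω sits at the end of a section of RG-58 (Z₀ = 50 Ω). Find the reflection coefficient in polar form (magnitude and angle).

Γ ≈ 0.849 ∠ 47.5°

Γ = (Z_L − Z_0)/(Z_L + Z_0) = (-25.7 + j109)/(74.3 + j109)
|Γ| = 112/132 = 0.849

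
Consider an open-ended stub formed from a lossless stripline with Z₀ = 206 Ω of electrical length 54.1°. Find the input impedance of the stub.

Z_in ≈ −j149 Ω

tan(βl) = 1.38
For an open-ended stub, Z_in = −jZ_0·cot(βl) = −jZ_0/tan(βl)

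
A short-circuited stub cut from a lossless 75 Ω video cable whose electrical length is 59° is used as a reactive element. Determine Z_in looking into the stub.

tan(βl) = 1.66
For a short-circuited stub, Z_in = jZ_0·tan(βl)

Z_in ≈ +j125 Ω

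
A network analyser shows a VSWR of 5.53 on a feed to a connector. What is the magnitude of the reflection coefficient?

|Γ| = (S − 1)/(S + 1) = (5.53 − 1)/(5.53 + 1) = 4.53/6.53

|Γ| ≈ 0.694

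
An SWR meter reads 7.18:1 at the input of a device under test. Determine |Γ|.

|Γ| ≈ 0.756

|Γ| = (S − 1)/(S + 1) = (7.18 − 1)/(7.18 + 1) = 6.18/8.18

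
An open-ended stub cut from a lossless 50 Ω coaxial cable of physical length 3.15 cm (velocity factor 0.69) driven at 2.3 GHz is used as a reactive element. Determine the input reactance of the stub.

X_in ≈ 36.3 Ω (inductive)

λ = v/f = 0.69·c / 2.3 GHz = 0.09 m
βl = 2π·l/λ = 2π × 0.35 = 126°
tan(βl) = -1.38
For an open-ended stub, Z_in = −jZ_0·cot(βl) = −jZ_0/tan(βl)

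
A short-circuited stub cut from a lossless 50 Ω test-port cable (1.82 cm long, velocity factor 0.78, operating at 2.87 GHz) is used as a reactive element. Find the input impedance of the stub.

λ = v/f = 0.78·c / 2.87 GHz = 0.0815 m
βl = 2π·l/λ = 2π × 0.223 = 80.4°
tan(βl) = 5.89
For a short-circuited stub, Z_in = jZ_0·tan(βl)

Z_in ≈ +j294 Ω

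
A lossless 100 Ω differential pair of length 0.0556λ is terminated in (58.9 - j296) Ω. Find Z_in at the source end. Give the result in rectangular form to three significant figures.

βl = 2π × 0.0556 = 20°
tan(βl) = tan(20°) = 0.364
Z_in = Z_0·(Z_L + jZ_0·tanβl)/(Z_0 + jZ_L·tanβl)
     = 100·(58.9 − j260)/(208 + j21.5)

Z_in ≈ 15.3 − j126 Ω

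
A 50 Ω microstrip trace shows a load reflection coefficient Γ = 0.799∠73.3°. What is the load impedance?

Z_L ≈ 15.3 + j64.9 Ω

Z_L = Z_0·(1 + Γ)/(1 − Γ) = 50·(1.23 + j0.765)/(0.77 − j0.765)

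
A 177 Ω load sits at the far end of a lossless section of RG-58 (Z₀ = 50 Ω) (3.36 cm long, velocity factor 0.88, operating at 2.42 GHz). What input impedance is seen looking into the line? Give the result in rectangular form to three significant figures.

λ = v/f = 0.88·c / 2.42 GHz = 0.109 m
βl = 2π·l/λ = 2π × 0.308 = 111°
tan(βl) = tan(111°) = -2.62
Z_in = Z_0·(Z_L + jZ_0·tanβl)/(Z_0 + jZ_L·tanβl)
     = 50·(177 − j131)/(50 − j464)

Z_in ≈ 16 + j17.3 Ω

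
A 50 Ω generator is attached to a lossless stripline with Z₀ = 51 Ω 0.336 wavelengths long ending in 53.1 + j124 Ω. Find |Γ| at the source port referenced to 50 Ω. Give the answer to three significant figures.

|Γ| ≈ 0.762

βl = 2π × 0.336 = 121°
tan(βl) = -1.67
Z_in = Z_0·(Z_L + jZ_0·tanβl)/(Z_0 + jZ_L·tanβl) = 7.03 + j10.1 Ω
Γ_s = (Z_in − Z_s)/(Z_in + Z_s) = (-43 + j10.1)/(57 + j10.1), |Γ_s| = 0.762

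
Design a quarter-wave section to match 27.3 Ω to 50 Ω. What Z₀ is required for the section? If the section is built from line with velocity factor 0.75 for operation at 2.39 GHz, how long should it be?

Z_qwt ≈ 36.9 Ω; length ≈ 2.35 cm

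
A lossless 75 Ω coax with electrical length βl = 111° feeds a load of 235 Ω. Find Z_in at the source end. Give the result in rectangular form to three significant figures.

Z_in ≈ 27.1 + j25.5 Ω

tan(βl) = tan(111°) = -2.61
Z_in = Z_0·(Z_L + jZ_0·tanβl)/(Z_0 + jZ_L·tanβl)
     = 75·(235 − j195)/(75 − j612)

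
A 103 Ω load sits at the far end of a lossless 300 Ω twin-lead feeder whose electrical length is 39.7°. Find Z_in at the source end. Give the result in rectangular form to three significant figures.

tan(βl) = tan(39.7°) = 0.83
Z_in = Z_0·(Z_L + jZ_0·tanβl)/(Z_0 + jZ_L·tanβl)
     = 300·(103 + j249)/(300 + j85.5)

Z_in ≈ 161 + j203 Ω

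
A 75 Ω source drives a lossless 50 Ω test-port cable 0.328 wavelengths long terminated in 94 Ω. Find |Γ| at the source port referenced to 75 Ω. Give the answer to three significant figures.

βl = 2π × 0.328 = 118°
tan(βl) = -1.87
Z_in = Z_0·(Z_L + jZ_0·tanβl)/(Z_0 + jZ_L·tanβl) = 31.6 + j17.7 Ω
Γ_s = (Z_in − Z_s)/(Z_in + Z_s) = (-43.4 + j17.7)/(107 + j17.7), |Γ_s| = 0.434

|Γ| ≈ 0.434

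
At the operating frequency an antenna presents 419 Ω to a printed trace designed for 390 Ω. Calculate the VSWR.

VSWR ≈ 1.07

Γ = (419 − 390)/(419 + 390) = 0.0358
VSWR = (1 + 0.0358)/(1 − 0.0358)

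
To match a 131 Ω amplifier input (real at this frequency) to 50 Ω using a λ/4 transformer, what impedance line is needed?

Z_qwt ≈ 80.9 Ω

Z_qwt = √(Z_0·R_L) = √(50 × 131) = √6550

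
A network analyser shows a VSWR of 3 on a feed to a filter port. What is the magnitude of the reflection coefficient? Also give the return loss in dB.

|Γ| ≈ 0.5; return loss ≈ 6.02 dB

|Γ| = (S − 1)/(S + 1) = (3 − 1)/(3 + 1) = 2/4
RL = −20·log₁₀|Γ| = −20·log₁₀(0.5)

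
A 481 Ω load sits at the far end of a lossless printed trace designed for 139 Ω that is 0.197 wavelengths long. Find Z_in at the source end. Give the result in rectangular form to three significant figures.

Z_in ≈ 44.5 − j43.6 Ω

βl = 2π × 0.197 = 70.9°
tan(βl) = tan(70.9°) = 2.89
Z_in = Z_0·(Z_L + jZ_0·tanβl)/(Z_0 + jZ_L·tanβl)
     = 139·(481 + j402)/(139 + j1390)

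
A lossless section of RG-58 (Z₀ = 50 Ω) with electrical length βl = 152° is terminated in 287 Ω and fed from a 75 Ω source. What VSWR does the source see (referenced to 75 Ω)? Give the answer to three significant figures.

VSWR ≈ 4.91

tan(βl) = -0.532
Z_in = Z_0·(Z_L + jZ_0·tanβl)/(Z_0 + jZ_L·tanβl) = 35.7 + j82.3 Ω
Γ_s = (Z_in − Z_s)/(Z_in + Z_s) = (-39.3 + j82.3)/(111 + j82.3), |Γ_s| = 0.661
VSWR = (1 + |Γ_s|)/(1 − |Γ_s|)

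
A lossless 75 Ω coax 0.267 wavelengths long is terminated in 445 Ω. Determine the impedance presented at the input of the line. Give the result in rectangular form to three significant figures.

Z_in ≈ 12.8 + j7.81 Ω

βl = 2π × 0.267 = 96.1°
tan(βl) = tan(96.1°) = -9.33
Z_in = Z_0·(Z_L + jZ_0·tanβl)/(Z_0 + jZ_L·tanβl)
     = 75·(445 − j699)/(75 − j4150)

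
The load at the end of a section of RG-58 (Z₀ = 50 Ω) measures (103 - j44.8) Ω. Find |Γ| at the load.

Γ = (Z_L − Z_0)/(Z_L + Z_0) = (53 − j44.8)/(153 − j44.8)
|Γ| = 69.4/159

|Γ| ≈ 0.435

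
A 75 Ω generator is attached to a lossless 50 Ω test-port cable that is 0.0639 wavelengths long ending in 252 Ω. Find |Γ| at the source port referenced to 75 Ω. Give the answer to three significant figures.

|Γ| ≈ 0.602

βl = 2π × 0.0639 = 23°
tan(βl) = 0.425
Z_in = Z_0·(Z_L + jZ_0·tanβl)/(Z_0 + jZ_L·tanβl) = 53.3 − j92.9 Ω
Γ_s = (Z_in − Z_s)/(Z_in + Z_s) = (-21.7 − j92.9)/(128 − j92.9), |Γ_s| = 0.602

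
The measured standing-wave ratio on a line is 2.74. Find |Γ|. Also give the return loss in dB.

|Γ| ≈ 0.465; return loss ≈ 6.65 dB

|Γ| = (S − 1)/(S + 1) = (2.74 − 1)/(2.74 + 1) = 1.74/3.74
RL = −20·log₁₀|Γ| = −20·log₁₀(0.465)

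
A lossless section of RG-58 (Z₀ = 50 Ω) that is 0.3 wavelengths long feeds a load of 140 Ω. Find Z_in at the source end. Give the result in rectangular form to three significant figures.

βl = 2π × 0.3 = 108°
tan(βl) = tan(108°) = -3.08
Z_in = Z_0·(Z_L + jZ_0·tanβl)/(Z_0 + jZ_L·tanβl)
     = 50·(140 − j154)/(50 − j431)

Z_in ≈ 19.5 + j14 Ω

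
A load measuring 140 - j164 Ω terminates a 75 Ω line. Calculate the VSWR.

VSWR ≈ 4.75

Γ = (Z_L − Z_0)/(Z_L + Z_0) = (65 − j164)/(215 − j164)
|Γ| = 176/270 = 0.652
VSWR = (1 + |Γ|)/(1 − |Γ|) = 1.65/0.348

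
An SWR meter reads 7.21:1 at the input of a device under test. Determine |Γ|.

|Γ| ≈ 0.756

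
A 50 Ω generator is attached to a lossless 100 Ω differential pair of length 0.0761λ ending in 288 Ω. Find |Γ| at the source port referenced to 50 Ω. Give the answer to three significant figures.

βl = 2π × 0.0761 = 27.4°
tan(βl) = 0.518
Z_in = Z_0·(Z_L + jZ_0·tanβl)/(Z_0 + jZ_L·tanβl) = 113 − j117 Ω
Γ_s = (Z_in − Z_s)/(Z_in + Z_s) = (63.2 − j117)/(163 − j117), |Γ_s| = 0.663

|Γ| ≈ 0.663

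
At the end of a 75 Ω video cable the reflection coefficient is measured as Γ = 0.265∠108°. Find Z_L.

Z_L ≈ 56.5 + j30.6 Ω

Z_L = Z_0·(1 + Γ)/(1 − Γ) = 75·(0.918 + j0.252)/(1.08 − j0.252)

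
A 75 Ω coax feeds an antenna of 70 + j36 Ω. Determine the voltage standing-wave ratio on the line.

VSWR ≈ 1.64

Γ = (Z_L − Z_0)/(Z_L + Z_0) = (-5 + j36)/(145 + j36)
|Γ| = 36.3/149 = 0.243
VSWR = (1 + |Γ|)/(1 − |Γ|) = 1.24/0.757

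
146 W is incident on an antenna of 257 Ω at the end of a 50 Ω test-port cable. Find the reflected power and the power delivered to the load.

P_reflected ≈ 66.4 W; P_delivered ≈ 79.6 W

Γ = (257 − 50)/(257 + 50) = 0.674
|Γ|² = 0.455
P_refl = |Γ|²·P_inc = 66.4 W, P_del = (1 − |Γ|²)·P_inc = 79.6 W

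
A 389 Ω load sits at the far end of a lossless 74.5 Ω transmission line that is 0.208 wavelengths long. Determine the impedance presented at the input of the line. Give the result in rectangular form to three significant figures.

Z_in ≈ 15.3 − j19.3 Ω

βl = 2π × 0.208 = 74.9°
tan(βl) = tan(74.9°) = 3.7
Z_in = Z_0·(Z_L + jZ_0·tanβl)/(Z_0 + jZ_L·tanβl)
     = 74.5·(389 + j276)/(74.5 + j1440)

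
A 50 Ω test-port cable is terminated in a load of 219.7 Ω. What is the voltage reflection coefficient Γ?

Γ = 0.629

Γ = (Z_L − Z_0)/(Z_L + Z_0) = (219.7 − 50)/(219.7 + 50) = 169.7/269.7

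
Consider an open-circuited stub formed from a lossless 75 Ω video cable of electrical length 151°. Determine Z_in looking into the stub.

Z_in ≈ +j135 Ω

tan(βl) = -0.554
For an open-circuited stub, Z_in = −jZ_0·cot(βl) = −jZ_0/tan(βl)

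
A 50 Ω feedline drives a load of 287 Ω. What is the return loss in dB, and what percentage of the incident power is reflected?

Γ = (287 − 50)/(287 + 50) = 0.703
RL = −20·log₁₀(0.703) = 3.06 dB
P_refl/P_inc = |Γ|² = 0.495

RL ≈ 3.06 dB; 49.5% of incident power reflected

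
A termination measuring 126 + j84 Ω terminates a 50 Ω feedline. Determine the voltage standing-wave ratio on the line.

VSWR ≈ 3.77

Γ = (Z_L − Z_0)/(Z_L + Z_0) = (76 + j84)/(176 + j84)
|Γ| = 113/195 = 0.581
VSWR = (1 + |Γ|)/(1 − |Γ|) = 1.58/0.419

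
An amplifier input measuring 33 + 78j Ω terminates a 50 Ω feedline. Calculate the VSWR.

Γ = (Z_L − Z_0)/(Z_L + Z_0) = (-17 + j78)/(83 + j78)
|Γ| = 79.8/114 = 0.701
VSWR = (1 + |Γ|)/(1 − |Γ|) = 1.7/0.299

VSWR ≈ 5.69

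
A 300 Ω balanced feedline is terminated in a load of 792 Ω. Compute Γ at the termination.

Γ = (Z_L − Z_0)/(Z_L + Z_0) = (792 − 300)/(792 + 300) = 492/1092

Γ = 0.451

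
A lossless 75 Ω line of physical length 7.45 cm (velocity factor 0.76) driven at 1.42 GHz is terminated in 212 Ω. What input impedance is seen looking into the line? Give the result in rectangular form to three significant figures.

λ = v/f = 0.76·c / 1.42 GHz = 0.161 m
βl = 2π·l/λ = 2π × 0.464 = 167°
tan(βl) = tan(167°) = -0.23
Z_in = Z_0·(Z_L + jZ_0·tanβl)/(Z_0 + jZ_L·tanβl)
     = 75·(212 − j17.3)/(75 − j48.8)

Z_in ≈ 157 + j84.8 Ω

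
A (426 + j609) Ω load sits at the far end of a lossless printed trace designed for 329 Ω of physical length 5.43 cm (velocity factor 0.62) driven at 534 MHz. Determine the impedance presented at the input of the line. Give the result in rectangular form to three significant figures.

λ = v/f = 0.62·c / 534 MHz = 0.348 m
βl = 2π·l/λ = 2π × 0.156 = 56.1°
tan(βl) = tan(56.1°) = 1.49
Z_in = Z_0·(Z_L + jZ_0·tanβl)/(Z_0 + jZ_L·tanβl)
     = 329·(426 + j1100)/(-578 + j634)

Z_in ≈ 201 − j404 Ω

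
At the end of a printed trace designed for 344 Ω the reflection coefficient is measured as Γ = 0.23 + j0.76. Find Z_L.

Z_L = Z_0·(1 + Γ)/(1 − Γ) = 344·(1.23 + j0.76)/(0.77 − j0.76)

Z_L ≈ 109 + j447 Ω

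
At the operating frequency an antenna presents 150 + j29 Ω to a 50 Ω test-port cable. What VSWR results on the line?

VSWR ≈ 3.13

Γ = (Z_L − Z_0)/(Z_L + Z_0) = (100 + j29)/(200 + j29)
|Γ| = 104/202 = 0.515
VSWR = (1 + |Γ|)/(1 − |Γ|) = 1.52/0.485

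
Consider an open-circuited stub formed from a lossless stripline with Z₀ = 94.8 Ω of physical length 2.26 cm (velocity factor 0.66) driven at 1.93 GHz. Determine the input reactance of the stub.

λ = v/f = 0.66·c / 1.93 GHz = 0.103 m
βl = 2π·l/λ = 2π × 0.22 = 79.3°
tan(βl) = 5.3
For an open-circuited stub, Z_in = −jZ_0·cot(βl) = −jZ_0/tan(βl)

X_in ≈ -17.9 Ω (capacitive)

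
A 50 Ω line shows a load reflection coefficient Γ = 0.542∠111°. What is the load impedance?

Z_L = Z_0·(1 + Γ)/(1 − Γ) = 50·(0.806 + j0.506)/(1.19 − j0.506)

Z_L ≈ 21 + j30.1 Ω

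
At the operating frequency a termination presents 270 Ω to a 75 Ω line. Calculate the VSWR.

Γ = (270 − 75)/(270 + 75) = 0.565
VSWR = (1 + 0.565)/(1 − 0.565)

VSWR ≈ 3.6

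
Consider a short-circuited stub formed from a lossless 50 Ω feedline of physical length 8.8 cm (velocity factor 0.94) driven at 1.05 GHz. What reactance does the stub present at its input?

λ = v/f = 0.94·c / 1.05 GHz = 0.269 m
βl = 2π·l/λ = 2π × 0.328 = 118°
tan(βl) = -1.88
For a short-circuited stub, Z_in = jZ_0·tan(βl)

X_in ≈ -94.2 Ω (capacitive)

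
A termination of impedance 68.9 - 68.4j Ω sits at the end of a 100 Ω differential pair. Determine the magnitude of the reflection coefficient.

|Γ| ≈ 0.412

Γ = (Z_L − Z_0)/(Z_L + Z_0) = (-31.1 − j68.4)/(168.9 − j68.4)
|Γ| = 75.1/182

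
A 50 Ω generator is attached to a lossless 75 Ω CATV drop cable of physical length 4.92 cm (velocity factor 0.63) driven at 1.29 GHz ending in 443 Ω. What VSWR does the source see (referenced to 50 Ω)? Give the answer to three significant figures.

VSWR ≈ 5.26

λ = v/f = 0.63·c / 1.29 GHz = 0.147 m
βl = 2π·l/λ = 2π × 0.336 = 121°
tan(βl) = -1.67
Z_in = Z_0·(Z_L + jZ_0·tanβl)/(Z_0 + jZ_L·tanβl) = 17.1 + j43.1 Ω
Γ_s = (Z_in − Z_s)/(Z_in + Z_s) = (-32.9 + j43.1)/(67.1 + j43.1), |Γ_s| = 0.681
VSWR = (1 + |Γ_s|)/(1 − |Γ_s|)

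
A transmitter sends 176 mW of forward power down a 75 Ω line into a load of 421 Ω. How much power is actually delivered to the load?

P_delivered ≈ 90.4 mW

Γ = (421 − 75)/(421 + 75) = 0.698
|Γ|² = 0.487
P_refl = |Γ|²·P_inc = 85.6 mW, P_del = (1 − |Γ|²)·P_inc = 90.4 mW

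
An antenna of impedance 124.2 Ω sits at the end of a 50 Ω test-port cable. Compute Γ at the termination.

Γ = (Z_L − Z_0)/(Z_L + Z_0) = (124.2 − 50)/(124.2 + 50) = 74.2/174.2

Γ = 0.426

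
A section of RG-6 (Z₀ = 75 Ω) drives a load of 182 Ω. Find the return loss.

Γ = (182 − 75)/(182 + 75) = 0.416
RL = −20·log₁₀|Γ| = −20·log₁₀(0.416)

RL ≈ 7.61 dB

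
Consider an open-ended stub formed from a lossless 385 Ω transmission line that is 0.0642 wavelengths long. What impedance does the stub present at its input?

βl = 2π × 0.0642 = 23.1°
tan(βl) = 0.427
For an open-ended stub, Z_in = −jZ_0·cot(βl) = −jZ_0/tan(βl)

Z_in ≈ −j902 Ω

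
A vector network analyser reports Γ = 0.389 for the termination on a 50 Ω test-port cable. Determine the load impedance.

Z_L ≈ 114 Ω

Z_L = Z_0·(1 + Γ)/(1 − Γ) = 50·(1.39)/(0.611)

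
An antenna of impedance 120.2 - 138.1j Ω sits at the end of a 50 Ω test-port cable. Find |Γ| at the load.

|Γ| ≈ 0.707

Γ = (Z_L − Z_0)/(Z_L + Z_0) = (70.2 − j138.1)/(170.2 − j138.1)
|Γ| = 155/219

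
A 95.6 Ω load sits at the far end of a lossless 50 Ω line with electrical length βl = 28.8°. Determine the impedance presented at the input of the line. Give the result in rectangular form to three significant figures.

Z_in ≈ 59.1 − j34.7 Ω

tan(βl) = tan(28.8°) = 0.55
Z_in = Z_0·(Z_L + jZ_0·tanβl)/(Z_0 + jZ_L·tanβl)
     = 50·(95.6 + j27.5)/(50 + j52.6)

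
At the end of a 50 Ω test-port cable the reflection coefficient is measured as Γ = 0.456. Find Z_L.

Z_L = Z_0·(1 + Γ)/(1 − Γ) = 50·(1.46)/(0.544)

Z_L ≈ 134 Ω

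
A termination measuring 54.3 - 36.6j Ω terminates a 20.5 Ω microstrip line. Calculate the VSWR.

Γ = (Z_L − Z_0)/(Z_L + Z_0) = (33.8 − j36.6)/(74.8 − j36.6)
|Γ| = 49.8/83.3 = 0.598
VSWR = (1 + |Γ|)/(1 − |Γ|) = 1.6/0.402

VSWR ≈ 3.98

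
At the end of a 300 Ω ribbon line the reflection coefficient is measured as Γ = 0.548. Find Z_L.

Z_L = Z_0·(1 + Γ)/(1 − Γ) = 300·(1.55)/(0.452)

Z_L ≈ 1030 Ω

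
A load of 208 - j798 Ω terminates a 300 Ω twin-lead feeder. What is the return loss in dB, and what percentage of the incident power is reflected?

RL ≈ 1.42 dB; 72.1% of incident power reflected

Γ = (-92 − j798)/(508 − j798), |Γ| = 0.849
RL = −20·log₁₀(0.849) = 1.42 dB
P_refl/P_inc = |Γ|² = 0.721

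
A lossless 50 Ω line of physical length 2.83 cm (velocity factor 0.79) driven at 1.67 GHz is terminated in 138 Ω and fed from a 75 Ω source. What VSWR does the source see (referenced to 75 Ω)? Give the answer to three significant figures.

λ = v/f = 0.79·c / 1.67 GHz = 0.142 m
βl = 2π·l/λ = 2π × 0.199 = 71.8°
tan(βl) = 3.04
Z_in = Z_0·(Z_L + jZ_0·tanβl)/(Z_0 + jZ_L·tanβl) = 19.8 − j14.1 Ω
Γ_s = (Z_in − Z_s)/(Z_in + Z_s) = (-55.2 − j14.1)/(94.8 − j14.1), |Γ_s| = 0.594
VSWR = (1 + |Γ_s|)/(1 − |Γ_s|)

VSWR ≈ 3.93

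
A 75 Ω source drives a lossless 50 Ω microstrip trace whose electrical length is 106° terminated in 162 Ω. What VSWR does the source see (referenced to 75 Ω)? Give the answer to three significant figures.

VSWR ≈ 4.67

tan(βl) = -3.49
Z_in = Z_0·(Z_L + jZ_0·tanβl)/(Z_0 + jZ_L·tanβl) = 16.6 + j12.9 Ω
Γ_s = (Z_in − Z_s)/(Z_in + Z_s) = (-58.4 + j12.9)/(91.6 + j12.9), |Γ_s| = 0.647
VSWR = (1 + |Γ_s|)/(1 − |Γ_s|)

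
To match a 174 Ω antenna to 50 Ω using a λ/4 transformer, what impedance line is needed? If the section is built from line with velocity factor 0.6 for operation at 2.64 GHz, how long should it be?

Z_qwt = √(Z_0·R_L) = √(50 × 174) = √8700
λ = 0.6·c/f = 0.0682 m, so l = λ/4 = 0.017 m

Z_qwt ≈ 93.3 Ω; length ≈ 1.7 cm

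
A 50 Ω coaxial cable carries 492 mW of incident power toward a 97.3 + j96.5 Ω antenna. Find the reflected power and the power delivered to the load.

|Γ| = |(47.3 + j96.5)/(147.3 + j96.5)| = 0.61
|Γ|² = 0.372
P_refl = |Γ|²·P_inc = 183 mW, P_del = (1 − |Γ|²)·P_inc = 309 mW

P_reflected ≈ 183 mW; P_delivered ≈ 309 mW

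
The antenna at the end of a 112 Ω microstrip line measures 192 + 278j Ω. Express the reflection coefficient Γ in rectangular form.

Γ ≈ 0.599 + j0.367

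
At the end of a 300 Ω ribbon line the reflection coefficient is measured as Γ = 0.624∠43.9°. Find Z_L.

Z_L ≈ 374 + j530 Ω

Z_L = Z_0·(1 + Γ)/(1 − Γ) = 300·(1.45 + j0.433)/(0.55 − j0.433)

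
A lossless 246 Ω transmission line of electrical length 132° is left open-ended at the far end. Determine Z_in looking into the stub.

tan(βl) = -1.11
For an open-ended stub, Z_in = −jZ_0·cot(βl) = −jZ_0/tan(βl)

Z_in ≈ +j221 Ω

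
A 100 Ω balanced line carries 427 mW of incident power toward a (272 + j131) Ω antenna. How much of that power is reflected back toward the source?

|Γ| = |(172 + j131)/(372 + j131)| = 0.548
|Γ|² = 0.301
P_refl = |Γ|²·P_inc = 128 mW, P_del = (1 − |Γ|²)·P_inc = 299 mW

P_reflected ≈ 128 mW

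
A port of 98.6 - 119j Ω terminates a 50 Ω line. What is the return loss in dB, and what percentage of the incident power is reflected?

RL ≈ 3.41 dB; 45.6% of incident power reflected

Γ = (48.6 − j119)/(148.6 − j119), |Γ| = 0.675
RL = −20·log₁₀(0.675) = 3.41 dB
P_refl/P_inc = |Γ|² = 0.456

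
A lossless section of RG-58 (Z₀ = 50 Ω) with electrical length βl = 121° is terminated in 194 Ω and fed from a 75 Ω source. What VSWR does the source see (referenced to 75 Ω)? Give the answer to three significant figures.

tan(βl) = -1.66
Z_in = Z_0·(Z_L + jZ_0·tanβl)/(Z_0 + jZ_L·tanβl) = 17.1 + j27.4 Ω
Γ_s = (Z_in − Z_s)/(Z_in + Z_s) = (-57.9 + j27.4)/(92.1 + j27.4), |Γ_s| = 0.666
VSWR = (1 + |Γ_s|)/(1 − |Γ_s|)

VSWR ≈ 4.99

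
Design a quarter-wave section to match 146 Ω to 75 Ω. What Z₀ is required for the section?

Z_qwt = √(Z_0·R_L) = √(75 × 146) = √10950

Z_qwt ≈ 105 Ω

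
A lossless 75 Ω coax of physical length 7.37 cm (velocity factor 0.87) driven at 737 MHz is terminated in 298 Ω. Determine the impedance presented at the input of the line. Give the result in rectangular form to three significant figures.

λ = v/f = 0.87·c / 737 MHz = 0.354 m
βl = 2π·l/λ = 2π × 0.208 = 74.9°
tan(βl) = tan(74.9°) = 3.71
Z_in = Z_0·(Z_L + jZ_0·tanβl)/(Z_0 + jZ_L·tanβl)
     = 75·(298 + j278)/(75 + j1110)

Z_in ≈ 20.2 − j18.8 Ω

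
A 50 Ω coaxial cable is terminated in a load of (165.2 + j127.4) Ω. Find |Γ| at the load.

Γ = (Z_L − Z_0)/(Z_L + Z_0) = (115.2 + j127.4)/(215.2 + j127.4)
|Γ| = 172/250

|Γ| ≈ 0.687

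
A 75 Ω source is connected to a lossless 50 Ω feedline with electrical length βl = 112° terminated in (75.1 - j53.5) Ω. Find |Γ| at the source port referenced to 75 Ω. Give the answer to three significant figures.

tan(βl) = -2.48
Z_in = Z_0·(Z_L + jZ_0·tanβl)/(Z_0 + jZ_L·tanβl) = 32.4 + j34.5 Ω
Γ_s = (Z_in − Z_s)/(Z_in + Z_s) = (-42.6 + j34.5)/(107 + j34.5), |Γ_s| = 0.487

|Γ| ≈ 0.487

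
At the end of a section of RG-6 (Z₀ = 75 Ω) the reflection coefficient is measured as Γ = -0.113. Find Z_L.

Z_L = Z_0·(1 + Γ)/(1 − Γ) = 75·(0.887)/(1.11)

Z_L ≈ 59.8 Ω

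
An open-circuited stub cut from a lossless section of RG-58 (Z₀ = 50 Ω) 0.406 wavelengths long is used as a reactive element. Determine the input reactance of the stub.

X_in ≈ 74.6 Ω (inductive)

βl = 2π × 0.406 = 146°
tan(βl) = -0.67
For an open-circuited stub, Z_in = −jZ_0·cot(βl) = −jZ_0/tan(βl)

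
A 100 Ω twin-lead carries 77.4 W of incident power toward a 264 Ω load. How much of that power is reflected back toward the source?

Γ = (264 − 100)/(264 + 100) = 0.451
|Γ|² = 0.203
P_refl = |Γ|²·P_inc = 15.7 W, P_del = (1 − |Γ|²)·P_inc = 61.7 W

P_reflected ≈ 15.7 W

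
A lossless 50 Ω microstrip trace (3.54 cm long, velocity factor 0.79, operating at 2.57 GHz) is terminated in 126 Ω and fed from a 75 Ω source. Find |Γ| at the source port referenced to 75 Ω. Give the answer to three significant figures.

|Γ| ≈ 0.458

λ = v/f = 0.79·c / 2.57 GHz = 0.0922 m
βl = 2π·l/λ = 2π × 0.384 = 138°
tan(βl) = -0.894
Z_in = Z_0·(Z_L + jZ_0·tanβl)/(Z_0 + jZ_L·tanβl) = 37.3 + j39.4 Ω
Γ_s = (Z_in − Z_s)/(Z_in + Z_s) = (-37.7 + j39.4)/(112 + j39.4), |Γ_s| = 0.458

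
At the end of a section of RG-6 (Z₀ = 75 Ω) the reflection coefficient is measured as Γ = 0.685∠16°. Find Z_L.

Z_L ≈ 261 + j186 Ω

Z_L = Z_0·(1 + Γ)/(1 − Γ) = 75·(1.66 + j0.189)/(0.342 − j0.189)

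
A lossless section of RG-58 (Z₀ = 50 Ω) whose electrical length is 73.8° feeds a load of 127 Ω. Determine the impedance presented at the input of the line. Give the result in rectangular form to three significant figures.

tan(βl) = tan(73.8°) = 3.44
Z_in = Z_0·(Z_L + jZ_0·tanβl)/(Z_0 + jZ_L·tanβl)
     = 50·(127 + j172)/(50 + j437)

Z_in ≈ 21.1 − j12.1 Ω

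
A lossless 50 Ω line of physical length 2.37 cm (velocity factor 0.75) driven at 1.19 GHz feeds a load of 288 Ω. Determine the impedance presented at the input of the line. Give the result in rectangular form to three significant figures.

λ = v/f = 0.75·c / 1.19 GHz = 0.189 m
βl = 2π·l/λ = 2π × 0.125 = 45.1°
tan(βl) = tan(45.1°) = 1
Z_in = Z_0·(Z_L + jZ_0·tanβl)/(Z_0 + jZ_L·tanβl)
     = 50·(288 + j50.2)/(50 + j289)

Z_in ≈ 16.8 − j46.9 Ω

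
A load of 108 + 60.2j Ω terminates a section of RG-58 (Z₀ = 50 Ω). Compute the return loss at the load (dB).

RL ≈ 6.12 dB

Γ = (58 + j60.2)/(158 + j60.2), |Γ| = 0.494
RL = −20·log₁₀|Γ| = −20·log₁₀(0.494)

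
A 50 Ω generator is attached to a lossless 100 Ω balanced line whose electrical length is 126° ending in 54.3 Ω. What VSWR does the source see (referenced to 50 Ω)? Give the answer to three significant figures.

VSWR ≈ 2.94

tan(βl) = -1.38
Z_in = Z_0·(Z_L + jZ_0·tanβl)/(Z_0 + jZ_L·tanβl) = 101 − j62.3 Ω
Γ_s = (Z_in − Z_s)/(Z_in + Z_s) = (50.8 − j62.3)/(151 − j62.3), |Γ_s| = 0.493
VSWR = (1 + |Γ_s|)/(1 − |Γ_s|)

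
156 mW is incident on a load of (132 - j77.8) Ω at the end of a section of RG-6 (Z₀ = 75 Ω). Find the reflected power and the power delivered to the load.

|Γ| = |(57 − j77.8)/(207 − j77.8)| = 0.436
|Γ|² = 0.19
P_refl = |Γ|²·P_inc = 29.7 mW, P_del = (1 − |Γ|²)·P_inc = 126 mW

P_reflected ≈ 29.7 mW; P_delivered ≈ 126 mW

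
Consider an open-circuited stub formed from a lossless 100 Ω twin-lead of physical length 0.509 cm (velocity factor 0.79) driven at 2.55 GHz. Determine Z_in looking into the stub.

λ = v/f = 0.79·c / 2.55 GHz = 0.0929 m
βl = 2π·l/λ = 2π × 0.0548 = 19.7°
tan(βl) = 0.358
For an open-circuited stub, Z_in = −jZ_0·cot(βl) = −jZ_0/tan(βl)

Z_in ≈ −j279 Ω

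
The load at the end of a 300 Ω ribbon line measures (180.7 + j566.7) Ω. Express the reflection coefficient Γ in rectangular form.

Γ = (Z_L − Z_0)/(Z_L + Z_0) = (-119.3 + j566.7)/(480.7 + j566.7)

Γ ≈ 0.478 + j0.616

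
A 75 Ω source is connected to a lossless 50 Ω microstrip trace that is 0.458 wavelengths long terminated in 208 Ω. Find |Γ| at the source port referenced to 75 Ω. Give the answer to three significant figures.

βl = 2π × 0.458 = 165°
tan(βl) = -0.27
Z_in = Z_0·(Z_L + jZ_0·tanβl)/(Z_0 + jZ_L·tanβl) = 98.6 + j97.3 Ω
Γ_s = (Z_in − Z_s)/(Z_in + Z_s) = (23.6 + j97.3)/(174 + j97.3), |Γ_s| = 0.503

|Γ| ≈ 0.503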